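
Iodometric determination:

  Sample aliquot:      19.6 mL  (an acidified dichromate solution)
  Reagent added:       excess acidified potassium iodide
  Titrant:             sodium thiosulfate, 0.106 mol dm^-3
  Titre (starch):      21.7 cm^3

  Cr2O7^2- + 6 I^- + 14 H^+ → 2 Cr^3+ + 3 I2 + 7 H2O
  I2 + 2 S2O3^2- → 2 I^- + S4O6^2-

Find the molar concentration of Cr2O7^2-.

n(S2O3^2-) = 0.0217 × 0.106 = 2.30 × 10^-3 mol
n(I2) = n(S2O3^2-)/2 = 1.15 × 10^-3 mol
From the 1:3 ratio, n(Cr2O7^2-) in the aliquot = 1/3 × 1.15 × 10^-3 = 3.83 × 10^-4 mol
[Cr2O7^2-] = 3.83 × 10^-4 / 0.0196 = 0.0196 mol/L

0.0196 mol/L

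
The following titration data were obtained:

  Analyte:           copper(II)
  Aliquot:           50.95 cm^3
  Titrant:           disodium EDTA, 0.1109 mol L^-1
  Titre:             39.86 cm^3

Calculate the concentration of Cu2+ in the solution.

0.08676 mol/L

Cu^2+ + EDTA^4- → [Cu(EDTA)]^2-
n(EDTA) = 0.03986 L × 0.1109 mol/L = 4.420 × 10^-3 mol
n(Cu2+) = 4.420 × 10^-3 mol (1:1 mole ratio)
[Cu2+] = 4.420 × 10^-3 mol / 0.05095 L = 0.08676 mol/L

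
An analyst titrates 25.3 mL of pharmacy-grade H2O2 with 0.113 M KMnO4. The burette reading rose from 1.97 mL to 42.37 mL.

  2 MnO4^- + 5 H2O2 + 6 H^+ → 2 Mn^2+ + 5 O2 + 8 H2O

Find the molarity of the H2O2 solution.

n(KMnO4) = 0.0404 L × 0.113 mol/L = 4.57 × 10^-3 mol
From the 5:2 mole ratio, n(H2O2) = 5/2 × 4.57 × 10^-3 = 0.0114 mol
[H2O2] = 0.0114 mol / 0.0253 L = 0.451 mol/L

0.451 M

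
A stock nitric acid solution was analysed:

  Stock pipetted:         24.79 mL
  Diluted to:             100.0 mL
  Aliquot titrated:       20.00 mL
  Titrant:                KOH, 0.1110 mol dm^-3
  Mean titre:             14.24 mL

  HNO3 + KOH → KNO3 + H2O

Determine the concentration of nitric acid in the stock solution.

n(KOH) = 0.01424 × 0.1110 = 1.581 × 10^-3 mol
n(HNO3) in the aliquot = 1.581 × 10^-3 mol (1:1 ratio)
[HNO3]_dilute = 1.581 × 10^-3 / 0.02000 = 0.07903 mol/L
Dilution factor = 100.0 / 24.79 = 4.034
[HNO3]_stock = 0.07903 × 4.034 = 0.3188 mol/L

0.3188 mol/L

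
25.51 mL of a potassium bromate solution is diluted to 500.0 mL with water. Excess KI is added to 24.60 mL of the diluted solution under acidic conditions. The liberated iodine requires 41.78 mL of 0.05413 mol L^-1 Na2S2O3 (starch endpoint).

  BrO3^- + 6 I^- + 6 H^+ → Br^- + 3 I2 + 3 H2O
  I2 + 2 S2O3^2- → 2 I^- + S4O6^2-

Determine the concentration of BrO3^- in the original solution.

n(S2O3^2-) = 0.04178 × 0.05413 = 2.262 × 10^-3 mol
n(I2) = n(S2O3^2-)/2 = 1.131 × 10^-3 mol
From the 1:3 ratio, n(BrO3^-) in the aliquot = 1/3 × 1.131 × 10^-3 = 3.769 × 10^-4 mol
[BrO3^-]_dilute = 3.769 × 10^-4 / 0.02460 = 0.01532 mol/L
[BrO3^-]_original = 0.01532 × 500.0/25.51 = 0.3003 mol/L

0.3003 mol/L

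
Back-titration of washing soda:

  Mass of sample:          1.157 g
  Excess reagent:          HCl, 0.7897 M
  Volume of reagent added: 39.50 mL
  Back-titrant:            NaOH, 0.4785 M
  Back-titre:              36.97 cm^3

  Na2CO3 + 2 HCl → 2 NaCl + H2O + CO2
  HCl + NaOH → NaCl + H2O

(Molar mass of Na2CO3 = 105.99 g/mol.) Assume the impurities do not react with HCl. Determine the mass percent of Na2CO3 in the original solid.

61.85 %

n(HCl) added = 0.03950 × 0.7897 = 0.03119 mol
n(NaOH) used in back-titration = 0.03697 × 0.4785 = 0.01769 mol
n(HCl) left over = 0.01769 mol (1:1 ratio)
n(HCl) consumed by analyte = 0.03119 − 0.01769 = 0.01350 mol
From the 1:2 ratio, n(Na2CO3) = 1/2 × 0.01350 = 6.752 × 10^-3 mol
mass of Na2CO3 = 6.752 × 10^-3 × 105.99 = 0.7156 g
% Na2CO3 = 0.7156 / 1.157 × 100 = 61.85 %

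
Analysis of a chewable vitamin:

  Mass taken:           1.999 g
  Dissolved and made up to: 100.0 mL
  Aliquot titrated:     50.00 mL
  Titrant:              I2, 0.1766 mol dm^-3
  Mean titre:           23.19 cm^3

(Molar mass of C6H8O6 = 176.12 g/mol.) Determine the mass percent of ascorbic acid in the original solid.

C6H8O6 + I2 → C6H6O6 + 2 HI
n(I2) per titration = 0.02319 × 0.1766 = 4.095 × 10^-3 mol
n(C6H8O6) in each aliquot = 4.095 × 10^-3 mol (1:1 ratio)
n(C6H8O6) in the whole flask = 4.095 × 10^-3 × 100.0/50.00 = 8.191 × 10^-3 mol
mass of C6H8O6 = 8.191 × 10^-3 × 176.12 = 1.443 g
% C6H8O6 = 1.443 / 1.999 × 100 = 72.16 %

72.16 %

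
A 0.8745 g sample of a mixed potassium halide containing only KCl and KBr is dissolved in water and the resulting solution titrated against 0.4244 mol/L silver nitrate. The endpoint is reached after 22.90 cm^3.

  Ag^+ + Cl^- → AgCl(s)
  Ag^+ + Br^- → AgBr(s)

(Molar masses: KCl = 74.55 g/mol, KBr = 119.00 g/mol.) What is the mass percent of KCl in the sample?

n(AgNO3) = 0.02290 × 0.4244 = 9.719 × 10^-3 mol
Let x = n(KCl), y = n(KBr).
Titrant: 1x + 1y = 9.719 × 10^-3;  mass: 74.55x + 119.00y = 0.8745
Solving, x = 6.345 × 10^-3 mol, y = 3.374 × 10^-3 mol
mass of KCl = 6.345 × 10^-3 × 74.55 = 0.4730 g
% KCl = 0.4730 / 0.8745 × 100 = 54.09 %

54.09 %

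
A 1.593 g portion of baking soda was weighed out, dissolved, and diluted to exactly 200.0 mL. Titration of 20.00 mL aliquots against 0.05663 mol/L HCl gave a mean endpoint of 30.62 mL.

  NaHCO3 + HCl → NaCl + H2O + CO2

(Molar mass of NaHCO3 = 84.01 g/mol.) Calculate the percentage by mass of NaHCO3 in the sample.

91.45 %

n(HCl) per titration = 0.03062 × 0.05663 = 1.734 × 10^-3 mol
n(NaHCO3) in each aliquot = 1.734 × 10^-3 mol (1:1 ratio)
n(NaHCO3) in the whole flask = 1.734 × 10^-3 × 200.0/20.00 = 0.01734 mol
mass of NaHCO3 = 0.01734 × 84.01 = 1.457 g
% NaHCO3 = 1.457 / 1.593 × 100 = 91.45 %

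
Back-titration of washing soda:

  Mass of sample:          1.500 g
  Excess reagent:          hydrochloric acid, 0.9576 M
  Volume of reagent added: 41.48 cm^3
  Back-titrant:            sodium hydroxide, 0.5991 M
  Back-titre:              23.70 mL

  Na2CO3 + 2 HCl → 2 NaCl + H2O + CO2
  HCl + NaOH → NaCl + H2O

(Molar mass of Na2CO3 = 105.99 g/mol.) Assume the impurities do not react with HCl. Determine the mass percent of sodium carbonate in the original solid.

n(HCl) added = 0.04148 × 0.9576 = 0.03972 mol
n(NaOH) used in back-titration = 0.02370 × 0.5991 = 0.01420 mol
n(HCl) left over = 0.01420 mol (1:1 ratio)
n(HCl) consumed by analyte = 0.03972 − 0.01420 = 0.02552 mol
From the 1:2 ratio, n(Na2CO3) = 1/2 × 0.02552 = 0.01276 mol
mass of Na2CO3 = 0.01276 × 105.99 = 1.353 g
% Na2CO3 = 1.353 / 1.500 × 100 = 90.17 %

90.17 %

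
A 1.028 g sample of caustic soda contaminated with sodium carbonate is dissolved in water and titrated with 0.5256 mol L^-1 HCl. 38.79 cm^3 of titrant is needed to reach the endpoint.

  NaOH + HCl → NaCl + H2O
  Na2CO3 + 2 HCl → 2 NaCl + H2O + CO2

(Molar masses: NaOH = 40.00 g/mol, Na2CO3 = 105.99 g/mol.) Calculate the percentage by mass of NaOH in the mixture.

n(HCl) = 0.03879 × 0.5256 = 0.02039 mol
Let x = n(NaOH), y = n(Na2CO3).
Titrant: 1x + 2y = 0.02039;  mass: 40.00x + 105.99y = 1.028
Solving, x = 4.037 × 10^-3 mol, y = 8.175 × 10^-3 mol
mass of NaOH = 4.037 × 10^-3 × 40.00 = 0.1615 g
% NaOH = 0.1615 / 1.028 × 100 = 15.71 %

15.71 %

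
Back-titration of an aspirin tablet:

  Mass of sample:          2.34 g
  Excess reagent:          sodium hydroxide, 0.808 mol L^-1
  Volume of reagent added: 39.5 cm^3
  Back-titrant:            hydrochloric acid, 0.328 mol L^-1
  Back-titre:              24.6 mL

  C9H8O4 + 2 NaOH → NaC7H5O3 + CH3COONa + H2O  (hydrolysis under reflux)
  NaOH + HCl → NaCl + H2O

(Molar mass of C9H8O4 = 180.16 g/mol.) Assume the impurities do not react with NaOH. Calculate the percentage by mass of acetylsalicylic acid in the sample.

91.8 %

n(NaOH) added = 0.0395 × 0.808 = 0.0319 mol
n(HCl) used in back-titration = 0.0246 × 0.328 = 8.07 × 10^-3 mol
n(NaOH) left over = 8.07 × 10^-3 mol (1:1 ratio)
n(NaOH) consumed by analyte = 0.0319 − 8.07 × 10^-3 = 0.0238 mol
From the 1:2 ratio, n(C9H8O4) = 1/2 × 0.0238 = 0.0119 mol
mass of C9H8O4 = 0.0119 × 180.16 = 2.15 g
% C9H8O4 = 2.15 / 2.34 × 100 = 91.8 %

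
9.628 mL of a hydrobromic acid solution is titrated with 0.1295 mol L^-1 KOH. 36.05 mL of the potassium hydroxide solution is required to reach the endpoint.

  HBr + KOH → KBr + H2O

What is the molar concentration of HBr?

0.4849 mol/L

n(KOH) = 0.03605 L × 0.1295 mol/L = 4.668 × 10^-3 mol
n(HBr) = 4.668 × 10^-3 mol (1:1 mole ratio)
[HBr] = 4.668 × 10^-3 mol / 0.009628 L = 0.4849 mol/L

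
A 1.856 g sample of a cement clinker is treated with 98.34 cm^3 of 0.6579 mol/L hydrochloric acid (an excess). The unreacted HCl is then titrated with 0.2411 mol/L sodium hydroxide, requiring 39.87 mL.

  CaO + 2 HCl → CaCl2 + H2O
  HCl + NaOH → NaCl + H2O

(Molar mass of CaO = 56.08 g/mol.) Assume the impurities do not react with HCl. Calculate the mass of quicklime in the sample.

n(HCl) added = 0.09834 × 0.6579 = 0.06470 mol
n(NaOH) used in back-titration = 0.03987 × 0.2411 = 9.613 × 10^-3 mol
n(HCl) left over = 9.613 × 10^-3 mol (1:1 ratio)
n(HCl) consumed by analyte = 0.06470 − 9.613 × 10^-3 = 0.05509 mol
From the 1:2 ratio, n(CaO) = 1/2 × 0.05509 = 0.02754 mol
mass of CaO = 0.02754 × 56.08 = 1.545 g

1.545 g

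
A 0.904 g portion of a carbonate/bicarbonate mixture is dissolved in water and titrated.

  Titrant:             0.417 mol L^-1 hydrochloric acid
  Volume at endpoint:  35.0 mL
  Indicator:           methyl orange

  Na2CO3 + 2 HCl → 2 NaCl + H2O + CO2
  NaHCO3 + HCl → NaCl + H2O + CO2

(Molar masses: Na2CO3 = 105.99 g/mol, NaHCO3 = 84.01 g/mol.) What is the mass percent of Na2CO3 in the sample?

n(HCl) = 0.0350 × 0.417 = 0.0146 mol
Let x = n(Na2CO3), y = n(NaHCO3).
Titrant: 2x + 1y = 0.0146;  mass: 105.99x + 84.01y = 0.904
Solving, x = 5.19 × 10^-3 mol, y = 4.21 × 10^-3 mol
mass of Na2CO3 = 5.19 × 10^-3 × 105.99 = 0.550 g
% Na2CO3 = 0.550 / 0.904 × 100 = 60.9 %

60.9 %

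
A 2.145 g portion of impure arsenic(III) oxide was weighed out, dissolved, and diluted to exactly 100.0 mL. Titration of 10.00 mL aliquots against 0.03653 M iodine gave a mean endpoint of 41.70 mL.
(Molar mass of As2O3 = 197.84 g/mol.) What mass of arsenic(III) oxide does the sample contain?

As2O3 + 2 I2 + 2 H2O → As2O5 + 4 HI
n(I2) per titration = 0.04170 × 0.03653 = 1.523 × 10^-3 mol
From the 1:2 ratio, n(As2O3) in each aliquot = 1/2 × 1.523 × 10^-3 = 7.617 × 10^-4 mol
n(As2O3) in the whole flask = 7.617 × 10^-4 × 100.0/10.00 = 7.617 × 10^-3 mol
mass of As2O3 = 7.617 × 10^-3 × 197.84 = 1.507 g

1.507 g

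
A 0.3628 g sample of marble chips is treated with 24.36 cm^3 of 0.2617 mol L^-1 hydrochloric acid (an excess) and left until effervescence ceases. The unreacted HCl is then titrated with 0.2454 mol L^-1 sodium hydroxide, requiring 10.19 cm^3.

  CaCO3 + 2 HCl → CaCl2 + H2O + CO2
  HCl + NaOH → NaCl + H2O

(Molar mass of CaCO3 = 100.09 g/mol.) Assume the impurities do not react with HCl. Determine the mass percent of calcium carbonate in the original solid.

53.44 %

n(HCl) added = 0.02436 × 0.2617 = 6.375 × 10^-3 mol
n(NaOH) used in back-titration = 0.01019 × 0.2454 = 2.501 × 10^-3 mol
n(HCl) left over = 2.501 × 10^-3 mol (1:1 ratio)
n(HCl) consumed by analyte = 6.375 × 10^-3 − 2.501 × 10^-3 = 3.874 × 10^-3 mol
From the 1:2 ratio, n(CaCO3) = 1/2 × 3.874 × 10^-3 = 1.937 × 10^-3 mol
mass of CaCO3 = 1.937 × 10^-3 × 100.09 = 0.1939 g
% CaCO3 = 0.1939 / 0.3628 × 100 = 53.44 %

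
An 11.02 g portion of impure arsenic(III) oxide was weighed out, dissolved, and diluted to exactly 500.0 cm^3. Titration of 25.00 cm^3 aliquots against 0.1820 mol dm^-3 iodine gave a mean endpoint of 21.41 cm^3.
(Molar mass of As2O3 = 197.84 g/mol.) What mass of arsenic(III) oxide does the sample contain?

As2O3 + 2 I2 + 2 H2O → As2O5 + 4 HI
n(I2) per titration = 0.02141 × 0.1820 = 3.897 × 10^-3 mol
From the 1:2 ratio, n(As2O3) in each aliquot = 1/2 × 3.897 × 10^-3 = 1.948 × 10^-3 mol
n(As2O3) in the whole flask = 1.948 × 10^-3 × 500.0/25.00 = 0.03897 mol
mass of As2O3 = 0.03897 × 197.84 = 7.709 g

7.709 g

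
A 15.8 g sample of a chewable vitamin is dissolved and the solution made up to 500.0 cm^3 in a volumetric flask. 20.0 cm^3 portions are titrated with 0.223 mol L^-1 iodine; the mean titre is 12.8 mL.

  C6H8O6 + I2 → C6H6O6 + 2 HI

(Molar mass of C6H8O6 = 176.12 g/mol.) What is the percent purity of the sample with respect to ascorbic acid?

n(I2) per titration = 0.0128 × 0.223 = 2.85 × 10^-3 mol
n(C6H8O6) in each aliquot = 2.85 × 10^-3 mol (1:1 ratio)
n(C6H8O6) in the whole flask = 2.85 × 10^-3 × 500.0/20.0 = 0.0714 mol
mass of C6H8O6 = 0.0714 × 176.12 = 12.6 g
% C6H8O6 = 12.6 / 15.8 × 100 = 79.5 %

79.5 %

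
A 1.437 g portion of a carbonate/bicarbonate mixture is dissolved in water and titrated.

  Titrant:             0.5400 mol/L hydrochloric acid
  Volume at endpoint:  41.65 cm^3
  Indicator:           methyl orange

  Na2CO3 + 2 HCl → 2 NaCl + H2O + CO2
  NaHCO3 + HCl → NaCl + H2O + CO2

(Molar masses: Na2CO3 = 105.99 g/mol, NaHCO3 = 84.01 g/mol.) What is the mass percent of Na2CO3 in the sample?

n(HCl) = 0.04165 × 0.5400 = 0.02249 mol
Let x = n(Na2CO3), y = n(NaHCO3).
Titrant: 2x + 1y = 0.02249;  mass: 105.99x + 84.01y = 1.437
Solving, x = 7.294 × 10^-3 mol, y = 7.902 × 10^-3 mol
mass of Na2CO3 = 7.294 × 10^-3 × 105.99 = 0.7731 g
% Na2CO3 = 0.7731 / 1.437 × 100 = 53.80 %

53.80 %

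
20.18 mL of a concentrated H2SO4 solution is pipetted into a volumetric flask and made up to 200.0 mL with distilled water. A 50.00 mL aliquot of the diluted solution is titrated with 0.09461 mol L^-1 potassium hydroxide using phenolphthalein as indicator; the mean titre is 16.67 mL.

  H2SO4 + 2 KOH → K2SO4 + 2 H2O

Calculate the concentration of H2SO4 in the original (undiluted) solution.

n(KOH) = 0.01667 × 0.09461 = 1.577 × 10^-3 mol
From the 1:2 ratio, n(H2SO4) in the aliquot = 1/2 × 1.577 × 10^-3 = 7.886 × 10^-4 mol
[H2SO4]_dilute = 7.886 × 10^-4 / 0.05000 = 0.01577 mol/L
Dilution factor = 200.0 / 20.18 = 9.911
[H2SO4]_stock = 0.01577 × 9.911 = 0.1563 mol/L

0.1563 mol/L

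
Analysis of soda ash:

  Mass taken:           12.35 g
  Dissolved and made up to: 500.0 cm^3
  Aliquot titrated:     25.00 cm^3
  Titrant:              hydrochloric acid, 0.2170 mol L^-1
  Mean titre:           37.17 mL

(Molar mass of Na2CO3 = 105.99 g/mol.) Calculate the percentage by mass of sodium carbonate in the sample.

69.22 %

Na2CO3 + 2 HCl → 2 NaCl + H2O + CO2
n(HCl) per titration = 0.03717 × 0.2170 = 8.066 × 10^-3 mol
From the 1:2 ratio, n(Na2CO3) in each aliquot = 1/2 × 8.066 × 10^-3 = 4.033 × 10^-3 mol
n(Na2CO3) in the whole flask = 4.033 × 10^-3 × 500.0/25.00 = 0.08066 mol
mass of Na2CO3 = 0.08066 × 105.99 = 8.549 g
% Na2CO3 = 8.549 / 12.35 × 100 = 69.22 %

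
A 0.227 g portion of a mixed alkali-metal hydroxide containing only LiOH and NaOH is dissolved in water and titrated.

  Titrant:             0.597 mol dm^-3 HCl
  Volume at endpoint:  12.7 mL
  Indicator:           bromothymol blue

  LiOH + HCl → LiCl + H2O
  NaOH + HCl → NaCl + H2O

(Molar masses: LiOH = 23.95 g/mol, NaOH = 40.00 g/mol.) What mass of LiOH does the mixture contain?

0.114 g

n(HCl) = 0.0127 × 0.597 = 7.58 × 10^-3 mol
Let x = n(LiOH), y = n(NaOH).
Titrant: 1x + 1y = 7.58 × 10^-3;  mass: 23.95x + 40.00y = 0.227
Solving, x = 4.75 × 10^-3 mol, y = 2.83 × 10^-3 mol
mass of LiOH = 4.75 × 10^-3 × 23.95 = 0.114 g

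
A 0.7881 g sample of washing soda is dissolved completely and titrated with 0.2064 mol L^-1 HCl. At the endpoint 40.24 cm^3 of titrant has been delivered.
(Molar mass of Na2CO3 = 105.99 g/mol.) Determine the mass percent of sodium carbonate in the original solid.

55.85 %

Na2CO3 + 2 HCl → 2 NaCl + H2O + CO2
n(HCl) = 0.04024 L × 0.2064 mol/L = 8.306 × 10^-3 mol
From the 1:2 ratio, n(Na2CO3) = 1/2 × 8.306 × 10^-3 = 4.153 × 10^-3 mol
mass of Na2CO3 = 4.153 × 10^-3 × 105.99 g/mol = 0.4402 g
% Na2CO3 = 0.4402 / 0.7881 × 100 = 55.85 %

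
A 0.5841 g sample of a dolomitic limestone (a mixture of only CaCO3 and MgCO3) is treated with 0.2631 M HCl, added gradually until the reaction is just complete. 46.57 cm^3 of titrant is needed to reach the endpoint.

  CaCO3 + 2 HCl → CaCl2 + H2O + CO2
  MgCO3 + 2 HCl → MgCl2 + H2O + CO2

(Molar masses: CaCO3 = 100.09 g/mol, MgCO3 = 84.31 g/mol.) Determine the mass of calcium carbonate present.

0.4287 g

n(HCl) = 0.04657 × 0.2631 = 0.01225 mol
Let x = n(CaCO3), y = n(MgCO3).
Titrant: 2x + 2y = 0.01225;  mass: 100.09x + 84.31y = 0.5841
Solving, x = 4.283 × 10^-3 mol, y = 1.843 × 10^-3 mol
mass of CaCO3 = 4.283 × 10^-3 × 100.09 = 0.4287 g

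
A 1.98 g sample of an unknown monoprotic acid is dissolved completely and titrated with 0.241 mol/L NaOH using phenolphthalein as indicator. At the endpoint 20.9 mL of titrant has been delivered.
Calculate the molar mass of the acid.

393 g/mol

n(NaOH) = 0.0209 L × 0.241 mol/L = 5.04 × 10^-3 mol
n(HA) = 5.04 × 10^-3 mol (1:1 ratio)
M = m / n = 1.98 g / 5.04 × 10^-3 mol = 393 g/mol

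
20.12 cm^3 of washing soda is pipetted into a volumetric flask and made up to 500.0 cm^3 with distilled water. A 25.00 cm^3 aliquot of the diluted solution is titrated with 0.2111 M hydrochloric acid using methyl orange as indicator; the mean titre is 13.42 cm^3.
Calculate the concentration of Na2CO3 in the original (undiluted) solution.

Na2CO3 + 2 HCl → 2 NaCl + H2O + CO2
n(HCl) = 0.01342 × 0.2111 = 2.833 × 10^-3 mol
From the 1:2 ratio, n(Na2CO3) in the aliquot = 1/2 × 2.833 × 10^-3 = 1.416 × 10^-3 mol
[Na2CO3]_dilute = 1.416 × 10^-3 / 0.02500 = 0.05666 mol/L
Dilution factor = 500.0 / 20.12 = 24.85
[Na2CO3]_stock = 0.05666 × 24.85 = 1.408 mol/L

1.408 M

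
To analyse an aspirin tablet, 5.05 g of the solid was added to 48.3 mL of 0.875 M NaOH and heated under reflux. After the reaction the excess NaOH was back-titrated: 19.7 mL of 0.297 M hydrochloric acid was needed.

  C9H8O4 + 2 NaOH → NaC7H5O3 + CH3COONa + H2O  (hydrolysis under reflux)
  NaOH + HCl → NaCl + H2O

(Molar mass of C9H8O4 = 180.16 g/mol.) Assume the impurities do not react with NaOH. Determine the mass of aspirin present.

n(NaOH) added = 0.0483 × 0.875 = 0.0423 mol
n(HCl) used in back-titration = 0.0197 × 0.297 = 5.85 × 10^-3 mol
n(NaOH) left over = 5.85 × 10^-3 mol (1:1 ratio)
n(NaOH) consumed by analyte = 0.0423 − 5.85 × 10^-3 = 0.0364 mol
From the 1:2 ratio, n(C9H8O4) = 1/2 × 0.0364 = 0.0182 mol
mass of C9H8O4 = 0.0182 × 180.16 = 3.28 g

3.28 g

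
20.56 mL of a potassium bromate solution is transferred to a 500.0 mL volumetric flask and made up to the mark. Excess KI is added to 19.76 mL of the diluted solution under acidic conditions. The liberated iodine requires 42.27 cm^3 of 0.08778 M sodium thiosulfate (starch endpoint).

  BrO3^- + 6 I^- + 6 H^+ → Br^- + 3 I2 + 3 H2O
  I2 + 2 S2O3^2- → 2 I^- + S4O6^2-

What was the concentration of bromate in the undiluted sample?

0.7611 M

n(S2O3^2-) = 0.04227 × 0.08778 = 3.710 × 10^-3 mol
n(I2) = n(S2O3^2-)/2 = 1.855 × 10^-3 mol
From the 1:3 ratio, n(BrO3^-) in the aliquot = 1/3 × 1.855 × 10^-3 = 6.184 × 10^-4 mol
[BrO3^-]_dilute = 6.184 × 10^-4 / 0.01976 = 0.03130 mol/L
[BrO3^-]_original = 0.03130 × 500.0/20.56 = 0.7611 mol/L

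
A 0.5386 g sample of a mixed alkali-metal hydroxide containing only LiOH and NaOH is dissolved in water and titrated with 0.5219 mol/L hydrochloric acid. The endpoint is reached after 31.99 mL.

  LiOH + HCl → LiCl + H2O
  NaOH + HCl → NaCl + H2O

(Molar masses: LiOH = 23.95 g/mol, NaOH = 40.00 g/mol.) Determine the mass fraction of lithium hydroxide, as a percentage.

35.80 %

n(HCl) = 0.03199 × 0.5219 = 0.01670 mol
Let x = n(LiOH), y = n(NaOH).
Titrant: 1x + 1y = 0.01670;  mass: 23.95x + 40.00y = 0.5386
Solving, x = 8.051 × 10^-3 mol, y = 8.644 × 10^-3 mol
mass of LiOH = 8.051 × 10^-3 × 23.95 = 0.1928 g
% LiOH = 0.1928 / 0.5386 × 100 = 35.80 %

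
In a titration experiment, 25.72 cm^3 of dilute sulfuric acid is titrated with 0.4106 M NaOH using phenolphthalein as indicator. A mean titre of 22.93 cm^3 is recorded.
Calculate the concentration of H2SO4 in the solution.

H2SO4 + 2 NaOH → Na2SO4 + 2 H2O
n(NaOH) = 0.02293 L × 0.4106 mol/L = 9.415 × 10^-3 mol
From the 1:2 mole ratio, n(H2SO4) = 1/2 × 9.415 × 10^-3 = 4.708 × 10^-3 mol
[H2SO4] = 4.708 × 10^-3 mol / 0.02572 L = 0.1830 mol/L

0.1830 M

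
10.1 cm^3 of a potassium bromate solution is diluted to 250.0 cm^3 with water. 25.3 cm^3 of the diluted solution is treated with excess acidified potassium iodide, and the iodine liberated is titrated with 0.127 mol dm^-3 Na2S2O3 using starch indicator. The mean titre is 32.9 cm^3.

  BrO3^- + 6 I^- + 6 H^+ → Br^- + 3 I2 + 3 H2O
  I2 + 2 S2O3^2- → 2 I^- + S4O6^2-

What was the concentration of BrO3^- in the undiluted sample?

0.681 mol/L

n(S2O3^2-) = 0.0329 × 0.127 = 4.18 × 10^-3 mol
n(I2) = n(S2O3^2-)/2 = 2.09 × 10^-3 mol
From the 1:3 ratio, n(BrO3^-) in the aliquot = 1/3 × 2.09 × 10^-3 = 6.96 × 10^-4 mol
[BrO3^-]_dilute = 6.96 × 10^-4 / 0.0253 = 0.0275 mol/L
[BrO3^-]_original = 0.0275 × 250.0/10.1 = 0.681 mol/L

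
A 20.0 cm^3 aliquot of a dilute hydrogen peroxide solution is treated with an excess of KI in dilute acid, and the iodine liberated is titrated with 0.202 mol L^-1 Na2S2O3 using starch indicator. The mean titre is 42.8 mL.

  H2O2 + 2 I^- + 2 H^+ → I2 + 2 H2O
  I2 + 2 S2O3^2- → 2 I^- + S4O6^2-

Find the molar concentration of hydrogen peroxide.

n(S2O3^2-) = 0.0428 × 0.202 = 8.65 × 10^-3 mol
n(I2) = n(S2O3^2-)/2 = 4.32 × 10^-3 mol
n(H2O2) in the aliquot = 4.32 × 10^-3 mol (1:1 ratio)
[H2O2] = 4.32 × 10^-3 / 0.0200 = 0.216 mol/L

0.216 mol/L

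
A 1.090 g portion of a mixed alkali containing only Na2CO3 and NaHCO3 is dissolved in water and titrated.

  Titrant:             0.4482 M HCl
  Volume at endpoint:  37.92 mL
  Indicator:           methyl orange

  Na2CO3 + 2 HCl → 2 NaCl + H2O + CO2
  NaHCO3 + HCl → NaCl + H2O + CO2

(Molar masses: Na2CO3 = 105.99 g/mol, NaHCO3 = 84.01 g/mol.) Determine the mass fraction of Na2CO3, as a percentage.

52.96 %

n(HCl) = 0.03792 × 0.4482 = 0.01700 mol
Let x = n(Na2CO3), y = n(NaHCO3).
Titrant: 2x + 1y = 0.01700;  mass: 105.99x + 84.01y = 1.090
Solving, x = 5.446 × 10^-3 mol, y = 6.104 × 10^-3 mol
mass of Na2CO3 = 5.446 × 10^-3 × 105.99 = 0.5772 g
% Na2CO3 = 0.5772 / 1.090 × 100 = 52.96 %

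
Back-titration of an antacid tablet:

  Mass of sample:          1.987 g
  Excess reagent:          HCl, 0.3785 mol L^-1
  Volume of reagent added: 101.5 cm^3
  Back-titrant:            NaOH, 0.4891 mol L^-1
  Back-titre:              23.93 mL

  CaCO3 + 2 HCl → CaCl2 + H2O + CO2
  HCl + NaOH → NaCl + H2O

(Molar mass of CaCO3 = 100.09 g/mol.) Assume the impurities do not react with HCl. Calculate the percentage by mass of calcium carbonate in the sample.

67.28 %

n(HCl) added = 0.1015 × 0.3785 = 0.03842 mol
n(NaOH) used in back-titration = 0.02393 × 0.4891 = 0.01170 mol
n(HCl) left over = 0.01170 mol (1:1 ratio)
n(HCl) consumed by analyte = 0.03842 − 0.01170 = 0.02671 mol
From the 1:2 ratio, n(CaCO3) = 1/2 × 0.02671 = 0.01336 mol
mass of CaCO3 = 0.01336 × 100.09 = 1.337 g
% CaCO3 = 1.337 / 1.987 × 100 = 67.28 %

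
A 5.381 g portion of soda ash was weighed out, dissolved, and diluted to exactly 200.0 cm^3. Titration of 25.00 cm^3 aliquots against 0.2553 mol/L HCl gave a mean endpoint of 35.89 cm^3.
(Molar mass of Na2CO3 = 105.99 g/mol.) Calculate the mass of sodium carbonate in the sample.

Na2CO3 + 2 HCl → 2 NaCl + H2O + CO2
n(HCl) per titration = 0.03589 × 0.2553 = 9.163 × 10^-3 mol
From the 1:2 ratio, n(Na2CO3) in each aliquot = 1/2 × 9.163 × 10^-3 = 4.581 × 10^-3 mol
n(Na2CO3) in the whole flask = 4.581 × 10^-3 × 200.0/25.00 = 0.03665 mol
mass of Na2CO3 = 0.03665 × 105.99 = 3.885 g

3.885 g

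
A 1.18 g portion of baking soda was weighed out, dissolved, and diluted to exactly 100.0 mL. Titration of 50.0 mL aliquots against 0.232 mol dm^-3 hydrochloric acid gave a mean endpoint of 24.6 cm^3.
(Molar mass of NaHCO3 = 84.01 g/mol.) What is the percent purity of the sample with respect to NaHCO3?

81.3 %

NaHCO3 + HCl → NaCl + H2O + CO2
n(HCl) per titration = 0.0246 × 0.232 = 5.71 × 10^-3 mol
n(NaHCO3) in each aliquot = 5.71 × 10^-3 mol (1:1 ratio)
n(NaHCO3) in the whole flask = 5.71 × 10^-3 × 100.0/50.0 = 0.0114 mol
mass of NaHCO3 = 0.0114 × 84.01 = 0.959 g
% NaHCO3 = 0.959 / 1.18 × 100 = 81.3 %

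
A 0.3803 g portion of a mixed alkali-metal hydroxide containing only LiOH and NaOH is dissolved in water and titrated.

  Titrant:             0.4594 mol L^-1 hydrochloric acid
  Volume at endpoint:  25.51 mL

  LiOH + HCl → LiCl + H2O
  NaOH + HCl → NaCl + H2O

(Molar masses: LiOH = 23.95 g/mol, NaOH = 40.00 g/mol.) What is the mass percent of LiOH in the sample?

n(HCl) = 0.02551 × 0.4594 = 0.01172 mol
Let x = n(LiOH), y = n(NaOH).
Titrant: 1x + 1y = 0.01172;  mass: 23.95x + 40.00y = 0.3803
Solving, x = 5.512 × 10^-3 mol, y = 6.207 × 10^-3 mol
mass of LiOH = 5.512 × 10^-3 × 23.95 = 0.1320 g
% LiOH = 0.1320 / 0.3803 × 100 = 34.71 %

34.71 %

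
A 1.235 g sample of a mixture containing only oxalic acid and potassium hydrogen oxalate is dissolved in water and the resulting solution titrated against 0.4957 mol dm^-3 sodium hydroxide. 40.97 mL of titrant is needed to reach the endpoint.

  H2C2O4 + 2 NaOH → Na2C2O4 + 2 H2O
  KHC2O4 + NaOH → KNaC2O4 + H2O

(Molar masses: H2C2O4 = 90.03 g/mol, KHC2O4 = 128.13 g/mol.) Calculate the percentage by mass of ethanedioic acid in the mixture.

n(NaOH) = 0.04097 × 0.4957 = 0.02031 mol
Let x = n(H2C2O4), y = n(KHC2O4).
Titrant: 2x + 1y = 0.02031;  mass: 90.03x + 128.13y = 1.235
Solving, x = 8.225 × 10^-3 mol, y = 3.860 × 10^-3 mol
mass of H2C2O4 = 8.225 × 10^-3 × 90.03 = 0.7405 g
% H2C2O4 = 0.7405 / 1.235 × 100 = 59.96 %

59.96 %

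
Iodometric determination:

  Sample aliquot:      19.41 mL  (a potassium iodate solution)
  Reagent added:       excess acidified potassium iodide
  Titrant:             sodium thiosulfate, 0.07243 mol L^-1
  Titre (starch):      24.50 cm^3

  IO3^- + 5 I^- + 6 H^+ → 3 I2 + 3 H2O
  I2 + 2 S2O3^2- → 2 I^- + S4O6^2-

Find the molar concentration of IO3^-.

0.01524 mol/L

n(S2O3^2-) = 0.02450 × 0.07243 = 1.775 × 10^-3 mol
n(I2) = n(S2O3^2-)/2 = 8.873 × 10^-4 mol
From the 1:3 ratio, n(IO3^-) in the aliquot = 1/3 × 8.873 × 10^-4 = 2.958 × 10^-4 mol
[IO3^-] = 2.958 × 10^-4 / 0.01941 = 0.01524 mol/L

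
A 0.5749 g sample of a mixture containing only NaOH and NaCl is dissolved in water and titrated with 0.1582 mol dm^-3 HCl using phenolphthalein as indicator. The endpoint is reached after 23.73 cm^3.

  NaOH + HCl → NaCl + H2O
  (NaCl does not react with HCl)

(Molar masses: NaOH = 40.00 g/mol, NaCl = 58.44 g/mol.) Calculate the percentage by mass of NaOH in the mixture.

26.12 %

n(HCl) = 0.02373 × 0.1582 = 3.754 × 10^-3 mol
Let x = n(NaOH), y = n(NaCl).
Titrant: 1x = 3.754 × 10^-3;  mass: 40.00x + 58.44y = 0.5749
Solving, x = 3.754 × 10^-3 mol, y = 7.268 × 10^-3 mol
mass of NaOH = 3.754 × 10^-3 × 40.00 = 0.1502 g
% NaOH = 0.1502 / 0.5749 × 100 = 26.12 %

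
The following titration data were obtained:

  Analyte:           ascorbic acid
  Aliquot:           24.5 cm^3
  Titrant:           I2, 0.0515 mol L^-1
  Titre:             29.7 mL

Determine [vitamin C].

C6H8O6 + I2 → C6H6O6 + 2 HI
n(I2) = 0.0297 L × 0.0515 mol/L = 1.53 × 10^-3 mol
n(C6H8O6) = 1.53 × 10^-3 mol (1:1 mole ratio)
[C6H8O6] = 1.53 × 10^-3 mol / 0.0245 L = 0.0624 mol/L

0.0624 mol/L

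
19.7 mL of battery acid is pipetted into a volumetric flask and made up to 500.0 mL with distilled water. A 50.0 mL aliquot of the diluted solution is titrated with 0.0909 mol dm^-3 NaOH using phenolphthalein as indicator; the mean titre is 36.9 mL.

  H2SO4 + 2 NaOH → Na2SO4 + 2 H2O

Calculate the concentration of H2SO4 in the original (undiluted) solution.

n(NaOH) = 0.0369 × 0.0909 = 3.35 × 10^-3 mol
From the 1:2 ratio, n(H2SO4) in the aliquot = 1/2 × 3.35 × 10^-3 = 1.68 × 10^-3 mol
[H2SO4]_dilute = 1.68 × 10^-3 / 0.0500 = 0.0335 mol/L
Dilution factor = 500.0 / 19.7 = 25.38
[H2SO4]_stock = 0.0335 × 25.38 = 0.851 mol/L

0.851 mol/L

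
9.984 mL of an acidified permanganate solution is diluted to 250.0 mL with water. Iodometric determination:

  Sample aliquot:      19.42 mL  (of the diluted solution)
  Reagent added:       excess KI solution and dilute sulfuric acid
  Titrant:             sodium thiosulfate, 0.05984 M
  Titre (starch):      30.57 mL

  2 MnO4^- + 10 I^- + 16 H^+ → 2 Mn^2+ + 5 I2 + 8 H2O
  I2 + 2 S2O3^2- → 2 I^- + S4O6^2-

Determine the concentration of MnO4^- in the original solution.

n(S2O3^2-) = 0.03057 × 0.05984 = 1.829 × 10^-3 mol
n(I2) = n(S2O3^2-)/2 = 9.147 × 10^-4 mol
From the 2:5 ratio, n(MnO4^-) in the aliquot = 2/5 × 9.147 × 10^-4 = 3.659 × 10^-4 mol
[MnO4^-]_dilute = 3.659 × 10^-4 / 0.01942 = 0.01884 mol/L
[MnO4^-]_original = 0.01884 × 250.0/9.984 = 0.4717 mol/L

0.4717 M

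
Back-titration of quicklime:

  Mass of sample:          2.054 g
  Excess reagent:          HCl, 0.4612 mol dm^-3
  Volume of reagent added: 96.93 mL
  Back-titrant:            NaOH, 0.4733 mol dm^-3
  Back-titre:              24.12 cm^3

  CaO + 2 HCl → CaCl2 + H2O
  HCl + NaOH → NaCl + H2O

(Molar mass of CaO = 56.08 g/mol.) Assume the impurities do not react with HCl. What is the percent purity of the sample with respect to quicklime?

45.44 %

n(HCl) added = 0.09693 × 0.4612 = 0.04470 mol
n(NaOH) used in back-titration = 0.02412 × 0.4733 = 0.01142 mol
n(HCl) left over = 0.01142 mol (1:1 ratio)
n(HCl) consumed by analyte = 0.04470 − 0.01142 = 0.03329 mol
From the 1:2 ratio, n(CaO) = 1/2 × 0.03329 = 0.01664 mol
mass of CaO = 0.01664 × 56.08 = 0.9334 g
% CaO = 0.9334 / 2.054 × 100 = 45.44 %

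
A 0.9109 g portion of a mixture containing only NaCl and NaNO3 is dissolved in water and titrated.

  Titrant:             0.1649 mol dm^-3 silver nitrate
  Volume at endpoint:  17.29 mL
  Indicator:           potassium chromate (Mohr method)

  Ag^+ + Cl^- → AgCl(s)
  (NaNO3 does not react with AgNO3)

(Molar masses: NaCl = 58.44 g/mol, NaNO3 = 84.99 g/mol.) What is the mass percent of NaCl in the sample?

18.29 %

n(AgNO3) = 0.01729 × 0.1649 = 2.851 × 10^-3 mol
Let x = n(NaCl), y = n(NaNO3).
Titrant: 1x = 2.851 × 10^-3;  mass: 58.44x + 84.99y = 0.9109
Solving, x = 2.851 × 10^-3 mol, y = 8.757 × 10^-3 mol
mass of NaCl = 2.851 × 10^-3 × 58.44 = 0.1666 g
% NaCl = 0.1666 / 0.9109 × 100 = 18.29 %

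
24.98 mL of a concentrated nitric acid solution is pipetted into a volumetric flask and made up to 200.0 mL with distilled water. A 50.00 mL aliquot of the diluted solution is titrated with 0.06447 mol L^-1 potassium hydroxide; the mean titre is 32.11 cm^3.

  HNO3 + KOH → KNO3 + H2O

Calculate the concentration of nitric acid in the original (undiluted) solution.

0.3315 mol/L

n(KOH) = 0.03211 × 0.06447 = 2.070 × 10^-3 mol
n(HNO3) in the aliquot = 2.070 × 10^-3 mol (1:1 ratio)
[HNO3]_dilute = 2.070 × 10^-3 / 0.05000 = 0.04140 mol/L
Dilution factor = 200.0 / 24.98 = 8.006
[HNO3]_stock = 0.04140 × 8.006 = 0.3315 mol/L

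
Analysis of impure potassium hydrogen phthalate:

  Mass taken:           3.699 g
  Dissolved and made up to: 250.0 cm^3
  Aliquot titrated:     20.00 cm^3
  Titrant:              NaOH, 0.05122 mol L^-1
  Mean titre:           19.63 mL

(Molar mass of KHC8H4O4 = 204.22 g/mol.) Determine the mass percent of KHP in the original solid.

69.39 %

KHC8H4O4 + NaOH → KNaC8H4O4 + H2O
n(NaOH) per titration = 0.01963 × 0.05122 = 1.005 × 10^-3 mol
n(KHC8H4O4) in each aliquot = 1.005 × 10^-3 mol (1:1 ratio)
n(KHC8H4O4) in the whole flask = 1.005 × 10^-3 × 250.0/20.00 = 0.01257 mol
mass of KHC8H4O4 = 0.01257 × 204.22 = 2.567 g
% KHC8H4O4 = 2.567 / 3.699 × 100 = 69.39 %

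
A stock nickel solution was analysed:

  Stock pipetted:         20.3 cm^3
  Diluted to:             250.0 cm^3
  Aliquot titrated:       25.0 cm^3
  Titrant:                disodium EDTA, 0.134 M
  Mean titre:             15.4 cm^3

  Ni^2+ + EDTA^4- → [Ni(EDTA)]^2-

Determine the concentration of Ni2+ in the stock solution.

1.02 M

n(EDTA) = 0.0154 × 0.134 = 2.06 × 10^-3 mol
n(Ni2+) in the aliquot = 2.06 × 10^-3 mol (1:1 ratio)
[Ni2+]_dilute = 2.06 × 10^-3 / 0.0250 = 0.0825 mol/L
Dilution factor = 250.0 / 20.3 = 12.32
[Ni2+]_stock = 0.0825 × 12.32 = 1.02 mol/L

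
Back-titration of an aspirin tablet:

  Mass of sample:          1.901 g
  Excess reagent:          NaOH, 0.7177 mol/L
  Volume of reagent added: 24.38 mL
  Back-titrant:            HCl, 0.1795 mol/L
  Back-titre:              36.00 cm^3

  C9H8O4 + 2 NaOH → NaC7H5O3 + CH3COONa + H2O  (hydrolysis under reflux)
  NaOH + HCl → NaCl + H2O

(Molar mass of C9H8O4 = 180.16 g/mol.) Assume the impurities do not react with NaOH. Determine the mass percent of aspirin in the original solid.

n(NaOH) added = 0.02438 × 0.7177 = 0.01750 mol
n(HCl) used in back-titration = 0.03600 × 0.1795 = 6.462 × 10^-3 mol
n(NaOH) left over = 6.462 × 10^-3 mol (1:1 ratio)
n(NaOH) consumed by analyte = 0.01750 − 6.462 × 10^-3 = 0.01104 mol
From the 1:2 ratio, n(C9H8O4) = 1/2 × 0.01104 = 5.518 × 10^-3 mol
mass of C9H8O4 = 5.518 × 10^-3 × 180.16 = 0.9941 g
% C9H8O4 = 0.9941 / 1.901 × 100 = 52.29 %

52.29 %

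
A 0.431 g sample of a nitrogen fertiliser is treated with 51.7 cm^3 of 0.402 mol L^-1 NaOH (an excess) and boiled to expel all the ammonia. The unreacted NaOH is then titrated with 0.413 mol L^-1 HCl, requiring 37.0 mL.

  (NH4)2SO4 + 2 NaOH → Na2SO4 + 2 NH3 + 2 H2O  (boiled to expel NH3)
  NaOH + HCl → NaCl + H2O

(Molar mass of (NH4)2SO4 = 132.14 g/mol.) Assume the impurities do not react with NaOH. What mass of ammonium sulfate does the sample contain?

n(NaOH) added = 0.0517 × 0.402 = 0.0208 mol
n(HCl) used in back-titration = 0.0370 × 0.413 = 0.0153 mol
n(NaOH) left over = 0.0153 mol (1:1 ratio)
n(NaOH) consumed by analyte = 0.0208 − 0.0153 = 5.50 × 10^-3 mol
From the 1:2 ratio, n((NH4)2SO4) = 1/2 × 5.50 × 10^-3 = 2.75 × 10^-3 mol
mass of (NH4)2SO4 = 2.75 × 10^-3 × 132.14 = 0.364 g

0.364 g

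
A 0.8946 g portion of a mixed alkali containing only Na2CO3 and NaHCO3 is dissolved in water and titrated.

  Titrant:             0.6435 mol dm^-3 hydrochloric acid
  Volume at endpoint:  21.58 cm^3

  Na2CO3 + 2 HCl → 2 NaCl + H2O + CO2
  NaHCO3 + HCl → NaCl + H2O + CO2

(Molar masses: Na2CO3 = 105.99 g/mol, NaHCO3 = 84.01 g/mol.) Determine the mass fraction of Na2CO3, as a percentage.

51.96 %

n(HCl) = 0.02158 × 0.6435 = 0.01389 mol
Let x = n(Na2CO3), y = n(NaHCO3).
Titrant: 2x + 1y = 0.01389;  mass: 105.99x + 84.01y = 0.8946
Solving, x = 4.385 × 10^-3 mol, y = 5.116 × 10^-3 mol
mass of Na2CO3 = 4.385 × 10^-3 × 105.99 = 0.4648 g
% Na2CO3 = 0.4648 / 0.8946 × 100 = 51.96 %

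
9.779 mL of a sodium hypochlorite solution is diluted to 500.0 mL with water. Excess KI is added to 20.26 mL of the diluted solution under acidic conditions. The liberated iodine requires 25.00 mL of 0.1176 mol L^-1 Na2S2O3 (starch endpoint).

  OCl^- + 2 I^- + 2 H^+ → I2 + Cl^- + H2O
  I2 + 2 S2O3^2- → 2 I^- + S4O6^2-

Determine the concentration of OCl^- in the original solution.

3.710 mol/L

n(S2O3^2-) = 0.02500 × 0.1176 = 2.940 × 10^-3 mol
n(I2) = n(S2O3^2-)/2 = 1.470 × 10^-3 mol
n(OCl^-) in the aliquot = 1.470 × 10^-3 mol (1:1 ratio)
[OCl^-]_dilute = 1.470 × 10^-3 / 0.02026 = 0.07256 mol/L
[OCl^-]_original = 0.07256 × 500.0/9.779 = 3.710 mol/L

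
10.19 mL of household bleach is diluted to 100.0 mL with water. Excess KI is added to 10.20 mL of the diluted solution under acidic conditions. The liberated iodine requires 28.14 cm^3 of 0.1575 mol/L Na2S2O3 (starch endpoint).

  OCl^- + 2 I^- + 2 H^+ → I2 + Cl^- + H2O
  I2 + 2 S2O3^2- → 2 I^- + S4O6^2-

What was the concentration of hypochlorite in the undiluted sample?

n(S2O3^2-) = 0.02814 × 0.1575 = 4.432 × 10^-3 mol
n(I2) = n(S2O3^2-)/2 = 2.216 × 10^-3 mol
n(OCl^-) in the aliquot = 2.216 × 10^-3 mol (1:1 ratio)
[OCl^-]_dilute = 2.216 × 10^-3 / 0.01020 = 0.2173 mol/L
[OCl^-]_original = 0.2173 × 100.0/10.19 = 2.132 mol/L

2.132 mol/L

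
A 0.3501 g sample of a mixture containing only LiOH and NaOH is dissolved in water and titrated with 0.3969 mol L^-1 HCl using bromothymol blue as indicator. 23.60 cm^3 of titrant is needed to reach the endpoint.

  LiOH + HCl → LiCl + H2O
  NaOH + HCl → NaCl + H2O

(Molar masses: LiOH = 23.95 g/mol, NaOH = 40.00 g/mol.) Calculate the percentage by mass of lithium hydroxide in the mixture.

n(HCl) = 0.02360 × 0.3969 = 9.367 × 10^-3 mol
Let x = n(LiOH), y = n(NaOH).
Titrant: 1x + 1y = 9.367 × 10^-3;  mass: 23.95x + 40.00y = 0.3501
Solving, x = 1.531 × 10^-3 mol, y = 7.836 × 10^-3 mol
mass of LiOH = 1.531 × 10^-3 × 23.95 = 0.03667 g
% LiOH = 0.03667 / 0.3501 × 100 = 10.47 %

10.47 %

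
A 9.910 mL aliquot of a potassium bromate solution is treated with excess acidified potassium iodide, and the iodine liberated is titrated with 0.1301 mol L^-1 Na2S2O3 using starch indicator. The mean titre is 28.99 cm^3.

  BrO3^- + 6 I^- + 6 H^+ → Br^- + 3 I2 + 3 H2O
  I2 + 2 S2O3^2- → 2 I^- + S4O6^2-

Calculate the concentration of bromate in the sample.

0.06343 mol/L

n(S2O3^2-) = 0.02899 × 0.1301 = 3.772 × 10^-3 mol
n(I2) = n(S2O3^2-)/2 = 1.886 × 10^-3 mol
From the 1:3 ratio, n(BrO3^-) in the aliquot = 1/3 × 1.886 × 10^-3 = 6.286 × 10^-4 mol
[BrO3^-] = 6.286 × 10^-4 / 0.009910 = 0.06343 mol/L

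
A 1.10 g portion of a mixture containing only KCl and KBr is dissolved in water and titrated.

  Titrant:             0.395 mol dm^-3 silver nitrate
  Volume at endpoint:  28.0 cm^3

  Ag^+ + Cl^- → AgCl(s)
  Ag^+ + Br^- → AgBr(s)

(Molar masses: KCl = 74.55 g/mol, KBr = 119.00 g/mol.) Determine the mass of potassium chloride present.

0.363 g

n(AgNO3) = 0.0280 × 0.395 = 0.0111 mol
Let x = n(KCl), y = n(KBr).
Titrant: 1x + 1y = 0.0111;  mass: 74.55x + 119.00y = 1.10
Solving, x = 4.86 × 10^-3 mol, y = 6.20 × 10^-3 mol
mass of KCl = 4.86 × 10^-3 × 74.55 = 0.363 g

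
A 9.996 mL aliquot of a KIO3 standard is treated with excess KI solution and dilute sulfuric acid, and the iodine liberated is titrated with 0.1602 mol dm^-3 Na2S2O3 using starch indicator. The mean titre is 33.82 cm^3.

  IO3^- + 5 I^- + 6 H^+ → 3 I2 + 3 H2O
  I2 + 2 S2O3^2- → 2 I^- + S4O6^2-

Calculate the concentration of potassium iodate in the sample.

n(S2O3^2-) = 0.03382 × 0.1602 = 5.418 × 10^-3 mol
n(I2) = n(S2O3^2-)/2 = 2.709 × 10^-3 mol
From the 1:3 ratio, n(IO3^-) in the aliquot = 1/3 × 2.709 × 10^-3 = 9.030 × 10^-4 mol
[IO3^-] = 9.030 × 10^-4 / 0.009996 = 0.09034 mol/L

0.09034 mol/L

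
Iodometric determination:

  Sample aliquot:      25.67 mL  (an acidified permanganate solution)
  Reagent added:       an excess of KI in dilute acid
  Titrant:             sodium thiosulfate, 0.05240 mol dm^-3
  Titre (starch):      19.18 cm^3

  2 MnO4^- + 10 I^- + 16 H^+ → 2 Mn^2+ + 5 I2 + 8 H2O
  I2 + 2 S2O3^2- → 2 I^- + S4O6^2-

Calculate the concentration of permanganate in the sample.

n(S2O3^2-) = 0.01918 × 0.05240 = 1.005 × 10^-3 mol
n(I2) = n(S2O3^2-)/2 = 5.025 × 10^-4 mol
From the 2:5 ratio, n(MnO4^-) in the aliquot = 2/5 × 5.025 × 10^-4 = 2.010 × 10^-4 mol
[MnO4^-] = 2.010 × 10^-4 / 0.02567 = 0.007830 mol/L

0.007830 mol/L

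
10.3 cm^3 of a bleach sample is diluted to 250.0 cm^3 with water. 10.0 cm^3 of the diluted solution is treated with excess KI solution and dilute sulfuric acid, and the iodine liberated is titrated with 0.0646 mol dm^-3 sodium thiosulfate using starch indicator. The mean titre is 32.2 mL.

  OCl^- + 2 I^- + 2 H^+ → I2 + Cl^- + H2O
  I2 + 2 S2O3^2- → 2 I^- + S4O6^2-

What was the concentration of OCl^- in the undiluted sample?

n(S2O3^2-) = 0.0322 × 0.0646 = 2.08 × 10^-3 mol
n(I2) = n(S2O3^2-)/2 = 1.04 × 10^-3 mol
n(OCl^-) in the aliquot = 1.04 × 10^-3 mol (1:1 ratio)
[OCl^-]_dilute = 1.04 × 10^-3 / 0.0100 = 0.104 mol/L
[OCl^-]_original = 0.104 × 250.0/10.3 = 2.52 mol/L

2.52 mol/L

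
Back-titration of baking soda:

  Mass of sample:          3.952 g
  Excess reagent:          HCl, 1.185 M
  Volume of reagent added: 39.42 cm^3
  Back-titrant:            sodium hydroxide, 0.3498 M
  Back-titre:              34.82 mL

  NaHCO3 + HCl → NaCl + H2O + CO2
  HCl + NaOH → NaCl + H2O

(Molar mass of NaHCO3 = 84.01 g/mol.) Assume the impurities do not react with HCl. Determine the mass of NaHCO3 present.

2.901 g

n(HCl) added = 0.03942 × 1.185 = 0.04671 mol
n(NaOH) used in back-titration = 0.03482 × 0.3498 = 0.01218 mol
n(HCl) left over = 0.01218 mol (1:1 ratio)
n(HCl) consumed by analyte = 0.04671 − 0.01218 = 0.03453 mol
n(NaHCO3) = 0.03453 mol (1:1 ratio)
mass of NaHCO3 = 0.03453 × 84.01 = 2.901 g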